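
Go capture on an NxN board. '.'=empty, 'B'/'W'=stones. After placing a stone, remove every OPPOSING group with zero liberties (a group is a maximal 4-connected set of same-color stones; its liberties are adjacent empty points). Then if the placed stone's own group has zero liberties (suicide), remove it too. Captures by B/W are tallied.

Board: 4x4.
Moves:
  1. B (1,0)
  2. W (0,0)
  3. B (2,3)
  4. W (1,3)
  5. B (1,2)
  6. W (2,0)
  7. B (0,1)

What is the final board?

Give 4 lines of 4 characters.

Answer: .B..
B.BW
W..B
....

Derivation:
Move 1: B@(1,0) -> caps B=0 W=0
Move 2: W@(0,0) -> caps B=0 W=0
Move 3: B@(2,3) -> caps B=0 W=0
Move 4: W@(1,3) -> caps B=0 W=0
Move 5: B@(1,2) -> caps B=0 W=0
Move 6: W@(2,0) -> caps B=0 W=0
Move 7: B@(0,1) -> caps B=1 W=0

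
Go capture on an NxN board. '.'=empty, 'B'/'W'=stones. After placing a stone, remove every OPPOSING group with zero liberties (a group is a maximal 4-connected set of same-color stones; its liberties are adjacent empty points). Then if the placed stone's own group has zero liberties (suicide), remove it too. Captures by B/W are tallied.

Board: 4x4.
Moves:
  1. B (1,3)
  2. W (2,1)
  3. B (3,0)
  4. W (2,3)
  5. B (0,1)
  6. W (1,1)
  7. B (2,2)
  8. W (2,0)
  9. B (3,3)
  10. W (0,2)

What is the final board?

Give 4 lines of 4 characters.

Answer: .BW.
.W.B
WWB.
B..B

Derivation:
Move 1: B@(1,3) -> caps B=0 W=0
Move 2: W@(2,1) -> caps B=0 W=0
Move 3: B@(3,0) -> caps B=0 W=0
Move 4: W@(2,3) -> caps B=0 W=0
Move 5: B@(0,1) -> caps B=0 W=0
Move 6: W@(1,1) -> caps B=0 W=0
Move 7: B@(2,2) -> caps B=0 W=0
Move 8: W@(2,0) -> caps B=0 W=0
Move 9: B@(3,3) -> caps B=1 W=0
Move 10: W@(0,2) -> caps B=1 W=0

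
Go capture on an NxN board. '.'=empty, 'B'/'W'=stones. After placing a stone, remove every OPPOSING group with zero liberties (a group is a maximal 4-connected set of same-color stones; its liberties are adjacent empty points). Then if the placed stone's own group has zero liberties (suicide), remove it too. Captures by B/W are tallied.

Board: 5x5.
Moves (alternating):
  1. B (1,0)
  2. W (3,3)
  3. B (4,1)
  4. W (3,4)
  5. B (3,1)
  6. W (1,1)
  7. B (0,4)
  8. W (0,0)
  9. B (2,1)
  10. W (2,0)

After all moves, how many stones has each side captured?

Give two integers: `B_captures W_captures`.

Answer: 0 1

Derivation:
Move 1: B@(1,0) -> caps B=0 W=0
Move 2: W@(3,3) -> caps B=0 W=0
Move 3: B@(4,1) -> caps B=0 W=0
Move 4: W@(3,4) -> caps B=0 W=0
Move 5: B@(3,1) -> caps B=0 W=0
Move 6: W@(1,1) -> caps B=0 W=0
Move 7: B@(0,4) -> caps B=0 W=0
Move 8: W@(0,0) -> caps B=0 W=0
Move 9: B@(2,1) -> caps B=0 W=0
Move 10: W@(2,0) -> caps B=0 W=1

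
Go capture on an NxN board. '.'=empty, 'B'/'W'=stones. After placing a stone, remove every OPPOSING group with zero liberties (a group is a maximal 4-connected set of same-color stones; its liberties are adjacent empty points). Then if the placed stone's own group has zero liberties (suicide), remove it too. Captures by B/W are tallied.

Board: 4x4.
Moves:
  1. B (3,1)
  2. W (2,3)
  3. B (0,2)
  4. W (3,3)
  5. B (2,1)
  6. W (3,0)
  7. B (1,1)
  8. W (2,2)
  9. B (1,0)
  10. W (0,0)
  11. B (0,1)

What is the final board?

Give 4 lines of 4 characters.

Answer: .BB.
BB..
.BWW
WB.W

Derivation:
Move 1: B@(3,1) -> caps B=0 W=0
Move 2: W@(2,3) -> caps B=0 W=0
Move 3: B@(0,2) -> caps B=0 W=0
Move 4: W@(3,3) -> caps B=0 W=0
Move 5: B@(2,1) -> caps B=0 W=0
Move 6: W@(3,0) -> caps B=0 W=0
Move 7: B@(1,1) -> caps B=0 W=0
Move 8: W@(2,2) -> caps B=0 W=0
Move 9: B@(1,0) -> caps B=0 W=0
Move 10: W@(0,0) -> caps B=0 W=0
Move 11: B@(0,1) -> caps B=1 W=0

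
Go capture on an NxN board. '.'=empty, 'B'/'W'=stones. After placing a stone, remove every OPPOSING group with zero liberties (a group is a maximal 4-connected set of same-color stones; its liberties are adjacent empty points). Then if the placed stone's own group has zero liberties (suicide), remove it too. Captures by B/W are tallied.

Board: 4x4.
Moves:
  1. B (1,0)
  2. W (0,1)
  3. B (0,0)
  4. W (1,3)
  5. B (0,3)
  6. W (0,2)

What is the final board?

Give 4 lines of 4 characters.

Move 1: B@(1,0) -> caps B=0 W=0
Move 2: W@(0,1) -> caps B=0 W=0
Move 3: B@(0,0) -> caps B=0 W=0
Move 4: W@(1,3) -> caps B=0 W=0
Move 5: B@(0,3) -> caps B=0 W=0
Move 6: W@(0,2) -> caps B=0 W=1

Answer: BWW.
B..W
....
....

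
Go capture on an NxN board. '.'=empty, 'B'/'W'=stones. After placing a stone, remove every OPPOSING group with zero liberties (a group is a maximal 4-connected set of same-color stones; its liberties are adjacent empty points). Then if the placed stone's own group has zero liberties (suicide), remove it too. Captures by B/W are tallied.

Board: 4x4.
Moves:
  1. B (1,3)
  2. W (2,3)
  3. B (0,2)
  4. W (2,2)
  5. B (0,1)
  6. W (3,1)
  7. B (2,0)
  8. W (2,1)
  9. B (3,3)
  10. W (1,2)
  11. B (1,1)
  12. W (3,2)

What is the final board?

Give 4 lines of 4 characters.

Answer: .BB.
.BWB
BWWW
.WW.

Derivation:
Move 1: B@(1,3) -> caps B=0 W=0
Move 2: W@(2,3) -> caps B=0 W=0
Move 3: B@(0,2) -> caps B=0 W=0
Move 4: W@(2,2) -> caps B=0 W=0
Move 5: B@(0,1) -> caps B=0 W=0
Move 6: W@(3,1) -> caps B=0 W=0
Move 7: B@(2,0) -> caps B=0 W=0
Move 8: W@(2,1) -> caps B=0 W=0
Move 9: B@(3,3) -> caps B=0 W=0
Move 10: W@(1,2) -> caps B=0 W=0
Move 11: B@(1,1) -> caps B=0 W=0
Move 12: W@(3,2) -> caps B=0 W=1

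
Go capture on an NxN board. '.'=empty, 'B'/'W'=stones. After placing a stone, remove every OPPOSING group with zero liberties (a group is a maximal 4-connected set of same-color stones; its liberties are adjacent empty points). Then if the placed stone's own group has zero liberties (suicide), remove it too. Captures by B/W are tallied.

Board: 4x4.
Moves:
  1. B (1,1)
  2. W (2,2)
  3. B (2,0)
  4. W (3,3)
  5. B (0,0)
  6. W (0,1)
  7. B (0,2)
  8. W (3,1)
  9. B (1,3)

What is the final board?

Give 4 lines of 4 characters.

Answer: B.B.
.B.B
B.W.
.W.W

Derivation:
Move 1: B@(1,1) -> caps B=0 W=0
Move 2: W@(2,2) -> caps B=0 W=0
Move 3: B@(2,0) -> caps B=0 W=0
Move 4: W@(3,3) -> caps B=0 W=0
Move 5: B@(0,0) -> caps B=0 W=0
Move 6: W@(0,1) -> caps B=0 W=0
Move 7: B@(0,2) -> caps B=1 W=0
Move 8: W@(3,1) -> caps B=1 W=0
Move 9: B@(1,3) -> caps B=1 W=0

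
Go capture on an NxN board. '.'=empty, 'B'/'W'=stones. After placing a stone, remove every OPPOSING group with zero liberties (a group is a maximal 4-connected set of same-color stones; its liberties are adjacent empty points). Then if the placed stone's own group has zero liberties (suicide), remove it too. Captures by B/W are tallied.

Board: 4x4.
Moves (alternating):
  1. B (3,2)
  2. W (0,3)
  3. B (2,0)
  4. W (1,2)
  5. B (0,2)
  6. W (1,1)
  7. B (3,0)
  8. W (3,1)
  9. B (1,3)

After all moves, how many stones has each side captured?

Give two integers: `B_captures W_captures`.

Answer: 1 0

Derivation:
Move 1: B@(3,2) -> caps B=0 W=0
Move 2: W@(0,3) -> caps B=0 W=0
Move 3: B@(2,0) -> caps B=0 W=0
Move 4: W@(1,2) -> caps B=0 W=0
Move 5: B@(0,2) -> caps B=0 W=0
Move 6: W@(1,1) -> caps B=0 W=0
Move 7: B@(3,0) -> caps B=0 W=0
Move 8: W@(3,1) -> caps B=0 W=0
Move 9: B@(1,3) -> caps B=1 W=0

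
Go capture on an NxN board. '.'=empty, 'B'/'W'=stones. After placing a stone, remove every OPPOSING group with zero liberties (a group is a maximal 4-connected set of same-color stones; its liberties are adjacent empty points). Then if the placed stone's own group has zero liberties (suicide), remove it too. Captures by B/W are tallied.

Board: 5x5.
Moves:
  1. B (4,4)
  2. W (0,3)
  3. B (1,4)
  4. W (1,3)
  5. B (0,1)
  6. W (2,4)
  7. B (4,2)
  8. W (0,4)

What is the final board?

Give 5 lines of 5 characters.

Move 1: B@(4,4) -> caps B=0 W=0
Move 2: W@(0,3) -> caps B=0 W=0
Move 3: B@(1,4) -> caps B=0 W=0
Move 4: W@(1,3) -> caps B=0 W=0
Move 5: B@(0,1) -> caps B=0 W=0
Move 6: W@(2,4) -> caps B=0 W=0
Move 7: B@(4,2) -> caps B=0 W=0
Move 8: W@(0,4) -> caps B=0 W=1

Answer: .B.WW
...W.
....W
.....
..B.B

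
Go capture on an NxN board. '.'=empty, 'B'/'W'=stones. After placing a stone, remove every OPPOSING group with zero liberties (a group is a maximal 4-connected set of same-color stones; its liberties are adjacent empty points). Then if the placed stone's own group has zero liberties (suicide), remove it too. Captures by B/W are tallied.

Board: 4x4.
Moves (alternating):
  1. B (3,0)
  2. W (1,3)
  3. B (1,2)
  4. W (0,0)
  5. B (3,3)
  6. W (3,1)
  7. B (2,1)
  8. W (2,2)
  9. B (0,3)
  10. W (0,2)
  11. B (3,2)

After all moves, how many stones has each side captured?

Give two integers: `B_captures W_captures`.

Move 1: B@(3,0) -> caps B=0 W=0
Move 2: W@(1,3) -> caps B=0 W=0
Move 3: B@(1,2) -> caps B=0 W=0
Move 4: W@(0,0) -> caps B=0 W=0
Move 5: B@(3,3) -> caps B=0 W=0
Move 6: W@(3,1) -> caps B=0 W=0
Move 7: B@(2,1) -> caps B=0 W=0
Move 8: W@(2,2) -> caps B=0 W=0
Move 9: B@(0,3) -> caps B=0 W=0
Move 10: W@(0,2) -> caps B=0 W=1
Move 11: B@(3,2) -> caps B=1 W=1

Answer: 1 1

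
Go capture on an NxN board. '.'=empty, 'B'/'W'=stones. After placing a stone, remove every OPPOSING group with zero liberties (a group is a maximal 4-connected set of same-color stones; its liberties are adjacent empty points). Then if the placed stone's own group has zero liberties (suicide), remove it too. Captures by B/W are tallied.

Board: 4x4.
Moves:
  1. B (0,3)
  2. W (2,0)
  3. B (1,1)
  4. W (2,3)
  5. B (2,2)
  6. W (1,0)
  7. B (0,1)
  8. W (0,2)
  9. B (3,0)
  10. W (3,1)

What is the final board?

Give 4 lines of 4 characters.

Move 1: B@(0,3) -> caps B=0 W=0
Move 2: W@(2,0) -> caps B=0 W=0
Move 3: B@(1,1) -> caps B=0 W=0
Move 4: W@(2,3) -> caps B=0 W=0
Move 5: B@(2,2) -> caps B=0 W=0
Move 6: W@(1,0) -> caps B=0 W=0
Move 7: B@(0,1) -> caps B=0 W=0
Move 8: W@(0,2) -> caps B=0 W=0
Move 9: B@(3,0) -> caps B=0 W=0
Move 10: W@(3,1) -> caps B=0 W=1

Answer: .BWB
WB..
W.BW
.W..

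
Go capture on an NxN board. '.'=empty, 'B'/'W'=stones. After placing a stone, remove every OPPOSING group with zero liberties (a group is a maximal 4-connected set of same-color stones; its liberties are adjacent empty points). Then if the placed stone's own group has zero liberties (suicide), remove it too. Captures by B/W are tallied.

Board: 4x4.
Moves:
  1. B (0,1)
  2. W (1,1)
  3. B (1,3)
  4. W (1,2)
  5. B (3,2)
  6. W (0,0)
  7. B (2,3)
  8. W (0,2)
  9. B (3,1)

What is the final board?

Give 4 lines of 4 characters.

Answer: W.W.
.WWB
...B
.BB.

Derivation:
Move 1: B@(0,1) -> caps B=0 W=0
Move 2: W@(1,1) -> caps B=0 W=0
Move 3: B@(1,3) -> caps B=0 W=0
Move 4: W@(1,2) -> caps B=0 W=0
Move 5: B@(3,2) -> caps B=0 W=0
Move 6: W@(0,0) -> caps B=0 W=0
Move 7: B@(2,3) -> caps B=0 W=0
Move 8: W@(0,2) -> caps B=0 W=1
Move 9: B@(3,1) -> caps B=0 W=1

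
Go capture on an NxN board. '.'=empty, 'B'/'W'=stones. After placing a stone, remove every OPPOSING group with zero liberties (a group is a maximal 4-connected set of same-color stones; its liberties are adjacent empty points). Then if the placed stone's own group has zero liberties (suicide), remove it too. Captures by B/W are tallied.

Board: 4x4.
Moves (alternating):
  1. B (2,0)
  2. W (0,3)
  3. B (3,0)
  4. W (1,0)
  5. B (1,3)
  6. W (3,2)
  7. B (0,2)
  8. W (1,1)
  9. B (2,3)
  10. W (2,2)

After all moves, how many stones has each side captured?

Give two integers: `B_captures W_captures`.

Move 1: B@(2,0) -> caps B=0 W=0
Move 2: W@(0,3) -> caps B=0 W=0
Move 3: B@(3,0) -> caps B=0 W=0
Move 4: W@(1,0) -> caps B=0 W=0
Move 5: B@(1,3) -> caps B=0 W=0
Move 6: W@(3,2) -> caps B=0 W=0
Move 7: B@(0,2) -> caps B=1 W=0
Move 8: W@(1,1) -> caps B=1 W=0
Move 9: B@(2,3) -> caps B=1 W=0
Move 10: W@(2,2) -> caps B=1 W=0

Answer: 1 0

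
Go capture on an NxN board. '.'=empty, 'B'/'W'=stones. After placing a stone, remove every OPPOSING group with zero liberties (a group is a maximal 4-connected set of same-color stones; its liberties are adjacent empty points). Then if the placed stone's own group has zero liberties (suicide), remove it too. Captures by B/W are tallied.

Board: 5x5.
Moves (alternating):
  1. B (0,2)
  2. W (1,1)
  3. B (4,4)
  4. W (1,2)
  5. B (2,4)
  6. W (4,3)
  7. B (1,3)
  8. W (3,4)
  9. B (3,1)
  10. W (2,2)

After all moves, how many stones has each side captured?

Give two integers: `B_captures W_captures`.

Answer: 0 1

Derivation:
Move 1: B@(0,2) -> caps B=0 W=0
Move 2: W@(1,1) -> caps B=0 W=0
Move 3: B@(4,4) -> caps B=0 W=0
Move 4: W@(1,2) -> caps B=0 W=0
Move 5: B@(2,4) -> caps B=0 W=0
Move 6: W@(4,3) -> caps B=0 W=0
Move 7: B@(1,3) -> caps B=0 W=0
Move 8: W@(3,4) -> caps B=0 W=1
Move 9: B@(3,1) -> caps B=0 W=1
Move 10: W@(2,2) -> caps B=0 W=1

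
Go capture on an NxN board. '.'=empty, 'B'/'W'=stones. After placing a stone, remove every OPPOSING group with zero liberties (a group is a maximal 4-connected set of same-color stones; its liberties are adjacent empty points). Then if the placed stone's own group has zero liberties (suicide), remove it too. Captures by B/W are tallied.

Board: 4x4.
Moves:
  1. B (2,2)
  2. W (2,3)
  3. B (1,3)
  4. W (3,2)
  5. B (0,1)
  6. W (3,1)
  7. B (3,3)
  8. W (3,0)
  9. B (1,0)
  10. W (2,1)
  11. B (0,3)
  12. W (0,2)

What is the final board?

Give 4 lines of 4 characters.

Answer: .BWB
B..B
.WB.
WWWB

Derivation:
Move 1: B@(2,2) -> caps B=0 W=0
Move 2: W@(2,3) -> caps B=0 W=0
Move 3: B@(1,3) -> caps B=0 W=0
Move 4: W@(3,2) -> caps B=0 W=0
Move 5: B@(0,1) -> caps B=0 W=0
Move 6: W@(3,1) -> caps B=0 W=0
Move 7: B@(3,3) -> caps B=1 W=0
Move 8: W@(3,0) -> caps B=1 W=0
Move 9: B@(1,0) -> caps B=1 W=0
Move 10: W@(2,1) -> caps B=1 W=0
Move 11: B@(0,3) -> caps B=1 W=0
Move 12: W@(0,2) -> caps B=1 W=0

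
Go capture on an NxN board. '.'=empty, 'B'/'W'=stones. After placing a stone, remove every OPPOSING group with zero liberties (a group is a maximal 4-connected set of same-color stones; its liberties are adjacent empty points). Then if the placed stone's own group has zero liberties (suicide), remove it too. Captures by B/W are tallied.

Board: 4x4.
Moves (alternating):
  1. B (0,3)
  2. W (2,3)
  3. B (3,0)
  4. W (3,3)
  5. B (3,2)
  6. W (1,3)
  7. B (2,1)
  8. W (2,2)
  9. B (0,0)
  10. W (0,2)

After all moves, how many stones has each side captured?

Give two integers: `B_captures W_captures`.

Move 1: B@(0,3) -> caps B=0 W=0
Move 2: W@(2,3) -> caps B=0 W=0
Move 3: B@(3,0) -> caps B=0 W=0
Move 4: W@(3,3) -> caps B=0 W=0
Move 5: B@(3,2) -> caps B=0 W=0
Move 6: W@(1,3) -> caps B=0 W=0
Move 7: B@(2,1) -> caps B=0 W=0
Move 8: W@(2,2) -> caps B=0 W=0
Move 9: B@(0,0) -> caps B=0 W=0
Move 10: W@(0,2) -> caps B=0 W=1

Answer: 0 1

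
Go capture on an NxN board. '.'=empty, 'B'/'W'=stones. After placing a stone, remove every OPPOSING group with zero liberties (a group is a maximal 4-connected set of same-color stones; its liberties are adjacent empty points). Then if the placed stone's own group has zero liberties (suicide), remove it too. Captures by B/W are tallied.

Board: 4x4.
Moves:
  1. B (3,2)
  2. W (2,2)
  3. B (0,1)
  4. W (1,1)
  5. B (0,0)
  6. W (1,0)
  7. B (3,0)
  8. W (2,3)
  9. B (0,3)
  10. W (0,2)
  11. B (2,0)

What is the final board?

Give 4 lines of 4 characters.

Move 1: B@(3,2) -> caps B=0 W=0
Move 2: W@(2,2) -> caps B=0 W=0
Move 3: B@(0,1) -> caps B=0 W=0
Move 4: W@(1,1) -> caps B=0 W=0
Move 5: B@(0,0) -> caps B=0 W=0
Move 6: W@(1,0) -> caps B=0 W=0
Move 7: B@(3,0) -> caps B=0 W=0
Move 8: W@(2,3) -> caps B=0 W=0
Move 9: B@(0,3) -> caps B=0 W=0
Move 10: W@(0,2) -> caps B=0 W=2
Move 11: B@(2,0) -> caps B=0 W=2

Answer: ..WB
WW..
B.WW
B.B.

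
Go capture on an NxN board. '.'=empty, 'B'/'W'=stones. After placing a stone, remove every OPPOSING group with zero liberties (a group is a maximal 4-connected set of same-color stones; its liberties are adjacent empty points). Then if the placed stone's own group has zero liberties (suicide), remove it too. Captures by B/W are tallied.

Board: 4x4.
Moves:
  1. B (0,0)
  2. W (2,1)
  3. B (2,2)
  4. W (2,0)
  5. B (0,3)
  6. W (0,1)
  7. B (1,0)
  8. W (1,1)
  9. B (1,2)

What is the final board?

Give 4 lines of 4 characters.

Move 1: B@(0,0) -> caps B=0 W=0
Move 2: W@(2,1) -> caps B=0 W=0
Move 3: B@(2,2) -> caps B=0 W=0
Move 4: W@(2,0) -> caps B=0 W=0
Move 5: B@(0,3) -> caps B=0 W=0
Move 6: W@(0,1) -> caps B=0 W=0
Move 7: B@(1,0) -> caps B=0 W=0
Move 8: W@(1,1) -> caps B=0 W=2
Move 9: B@(1,2) -> caps B=0 W=2

Answer: .W.B
.WB.
WWB.
....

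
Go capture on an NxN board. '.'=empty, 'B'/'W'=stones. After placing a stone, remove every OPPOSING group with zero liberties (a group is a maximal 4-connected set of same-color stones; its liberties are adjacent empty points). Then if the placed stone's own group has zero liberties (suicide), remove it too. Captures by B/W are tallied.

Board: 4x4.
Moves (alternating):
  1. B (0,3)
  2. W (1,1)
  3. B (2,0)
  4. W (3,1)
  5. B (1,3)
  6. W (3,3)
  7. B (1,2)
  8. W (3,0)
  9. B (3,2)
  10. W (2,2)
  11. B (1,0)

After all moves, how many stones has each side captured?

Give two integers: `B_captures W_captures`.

Move 1: B@(0,3) -> caps B=0 W=0
Move 2: W@(1,1) -> caps B=0 W=0
Move 3: B@(2,0) -> caps B=0 W=0
Move 4: W@(3,1) -> caps B=0 W=0
Move 5: B@(1,3) -> caps B=0 W=0
Move 6: W@(3,3) -> caps B=0 W=0
Move 7: B@(1,2) -> caps B=0 W=0
Move 8: W@(3,0) -> caps B=0 W=0
Move 9: B@(3,2) -> caps B=0 W=0
Move 10: W@(2,2) -> caps B=0 W=1
Move 11: B@(1,0) -> caps B=0 W=1

Answer: 0 1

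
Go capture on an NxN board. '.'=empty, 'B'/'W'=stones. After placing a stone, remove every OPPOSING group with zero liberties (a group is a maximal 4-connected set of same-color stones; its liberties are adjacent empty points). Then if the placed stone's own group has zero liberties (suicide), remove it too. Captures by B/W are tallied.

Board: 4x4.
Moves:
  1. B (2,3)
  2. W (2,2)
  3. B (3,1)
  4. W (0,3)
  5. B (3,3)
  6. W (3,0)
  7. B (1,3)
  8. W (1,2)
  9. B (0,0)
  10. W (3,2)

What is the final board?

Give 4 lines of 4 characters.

Answer: B..W
..W.
..W.
WBW.

Derivation:
Move 1: B@(2,3) -> caps B=0 W=0
Move 2: W@(2,2) -> caps B=0 W=0
Move 3: B@(3,1) -> caps B=0 W=0
Move 4: W@(0,3) -> caps B=0 W=0
Move 5: B@(3,3) -> caps B=0 W=0
Move 6: W@(3,0) -> caps B=0 W=0
Move 7: B@(1,3) -> caps B=0 W=0
Move 8: W@(1,2) -> caps B=0 W=0
Move 9: B@(0,0) -> caps B=0 W=0
Move 10: W@(3,2) -> caps B=0 W=3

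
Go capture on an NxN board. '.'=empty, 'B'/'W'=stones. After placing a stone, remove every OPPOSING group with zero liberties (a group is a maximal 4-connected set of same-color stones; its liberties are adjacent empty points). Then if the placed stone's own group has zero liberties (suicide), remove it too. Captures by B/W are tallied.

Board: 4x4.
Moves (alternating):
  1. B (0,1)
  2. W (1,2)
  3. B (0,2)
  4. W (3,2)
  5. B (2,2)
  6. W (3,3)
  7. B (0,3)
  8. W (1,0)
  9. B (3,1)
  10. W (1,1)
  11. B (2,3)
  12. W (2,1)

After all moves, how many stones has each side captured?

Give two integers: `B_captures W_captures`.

Move 1: B@(0,1) -> caps B=0 W=0
Move 2: W@(1,2) -> caps B=0 W=0
Move 3: B@(0,2) -> caps B=0 W=0
Move 4: W@(3,2) -> caps B=0 W=0
Move 5: B@(2,2) -> caps B=0 W=0
Move 6: W@(3,3) -> caps B=0 W=0
Move 7: B@(0,3) -> caps B=0 W=0
Move 8: W@(1,0) -> caps B=0 W=0
Move 9: B@(3,1) -> caps B=0 W=0
Move 10: W@(1,1) -> caps B=0 W=0
Move 11: B@(2,3) -> caps B=2 W=0
Move 12: W@(2,1) -> caps B=2 W=0

Answer: 2 0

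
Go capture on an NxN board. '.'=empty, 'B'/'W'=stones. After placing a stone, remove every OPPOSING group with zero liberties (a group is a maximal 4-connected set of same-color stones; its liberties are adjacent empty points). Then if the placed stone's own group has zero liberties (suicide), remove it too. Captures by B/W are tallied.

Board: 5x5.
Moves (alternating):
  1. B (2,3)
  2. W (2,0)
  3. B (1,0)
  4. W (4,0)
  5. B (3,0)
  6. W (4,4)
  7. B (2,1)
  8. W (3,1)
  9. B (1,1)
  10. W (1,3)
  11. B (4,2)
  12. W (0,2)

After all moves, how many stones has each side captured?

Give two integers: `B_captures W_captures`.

Move 1: B@(2,3) -> caps B=0 W=0
Move 2: W@(2,0) -> caps B=0 W=0
Move 3: B@(1,0) -> caps B=0 W=0
Move 4: W@(4,0) -> caps B=0 W=0
Move 5: B@(3,0) -> caps B=0 W=0
Move 6: W@(4,4) -> caps B=0 W=0
Move 7: B@(2,1) -> caps B=1 W=0
Move 8: W@(3,1) -> caps B=1 W=0
Move 9: B@(1,1) -> caps B=1 W=0
Move 10: W@(1,3) -> caps B=1 W=0
Move 11: B@(4,2) -> caps B=1 W=0
Move 12: W@(0,2) -> caps B=1 W=0

Answer: 1 0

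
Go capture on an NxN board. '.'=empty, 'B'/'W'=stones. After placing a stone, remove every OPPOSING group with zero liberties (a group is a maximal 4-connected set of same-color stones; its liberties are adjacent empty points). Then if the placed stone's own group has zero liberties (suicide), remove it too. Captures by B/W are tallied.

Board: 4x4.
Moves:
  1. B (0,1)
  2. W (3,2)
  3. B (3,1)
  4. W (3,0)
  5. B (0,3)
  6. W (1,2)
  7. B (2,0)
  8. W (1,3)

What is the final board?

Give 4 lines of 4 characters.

Move 1: B@(0,1) -> caps B=0 W=0
Move 2: W@(3,2) -> caps B=0 W=0
Move 3: B@(3,1) -> caps B=0 W=0
Move 4: W@(3,0) -> caps B=0 W=0
Move 5: B@(0,3) -> caps B=0 W=0
Move 6: W@(1,2) -> caps B=0 W=0
Move 7: B@(2,0) -> caps B=1 W=0
Move 8: W@(1,3) -> caps B=1 W=0

Answer: .B.B
..WW
B...
.BW.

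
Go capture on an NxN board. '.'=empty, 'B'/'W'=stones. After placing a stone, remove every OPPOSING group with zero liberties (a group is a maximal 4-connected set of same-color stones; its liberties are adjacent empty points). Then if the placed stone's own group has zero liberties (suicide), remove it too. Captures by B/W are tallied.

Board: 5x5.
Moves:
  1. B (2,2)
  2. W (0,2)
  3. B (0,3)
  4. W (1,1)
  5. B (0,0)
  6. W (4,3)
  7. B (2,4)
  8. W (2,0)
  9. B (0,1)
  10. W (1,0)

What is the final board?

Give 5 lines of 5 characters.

Move 1: B@(2,2) -> caps B=0 W=0
Move 2: W@(0,2) -> caps B=0 W=0
Move 3: B@(0,3) -> caps B=0 W=0
Move 4: W@(1,1) -> caps B=0 W=0
Move 5: B@(0,0) -> caps B=0 W=0
Move 6: W@(4,3) -> caps B=0 W=0
Move 7: B@(2,4) -> caps B=0 W=0
Move 8: W@(2,0) -> caps B=0 W=0
Move 9: B@(0,1) -> caps B=0 W=0
Move 10: W@(1,0) -> caps B=0 W=2

Answer: ..WB.
WW...
W.B.B
.....
...W.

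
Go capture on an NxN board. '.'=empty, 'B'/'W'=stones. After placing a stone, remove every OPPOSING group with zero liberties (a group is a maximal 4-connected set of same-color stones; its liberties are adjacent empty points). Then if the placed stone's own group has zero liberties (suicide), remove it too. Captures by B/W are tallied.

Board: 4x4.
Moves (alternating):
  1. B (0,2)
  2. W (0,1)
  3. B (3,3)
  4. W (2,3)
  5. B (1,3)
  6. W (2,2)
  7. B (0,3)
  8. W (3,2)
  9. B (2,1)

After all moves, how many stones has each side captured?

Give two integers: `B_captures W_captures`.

Answer: 0 1

Derivation:
Move 1: B@(0,2) -> caps B=0 W=0
Move 2: W@(0,1) -> caps B=0 W=0
Move 3: B@(3,3) -> caps B=0 W=0
Move 4: W@(2,3) -> caps B=0 W=0
Move 5: B@(1,3) -> caps B=0 W=0
Move 6: W@(2,2) -> caps B=0 W=0
Move 7: B@(0,3) -> caps B=0 W=0
Move 8: W@(3,2) -> caps B=0 W=1
Move 9: B@(2,1) -> caps B=0 W=1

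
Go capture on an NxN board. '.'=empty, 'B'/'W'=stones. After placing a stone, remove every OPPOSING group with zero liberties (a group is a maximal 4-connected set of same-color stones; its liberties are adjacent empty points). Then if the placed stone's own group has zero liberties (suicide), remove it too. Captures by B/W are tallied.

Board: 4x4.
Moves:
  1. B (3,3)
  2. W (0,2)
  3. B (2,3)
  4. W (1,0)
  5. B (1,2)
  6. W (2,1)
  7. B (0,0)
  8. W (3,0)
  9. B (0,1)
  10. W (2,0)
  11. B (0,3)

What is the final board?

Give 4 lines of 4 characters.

Move 1: B@(3,3) -> caps B=0 W=0
Move 2: W@(0,2) -> caps B=0 W=0
Move 3: B@(2,3) -> caps B=0 W=0
Move 4: W@(1,0) -> caps B=0 W=0
Move 5: B@(1,2) -> caps B=0 W=0
Move 6: W@(2,1) -> caps B=0 W=0
Move 7: B@(0,0) -> caps B=0 W=0
Move 8: W@(3,0) -> caps B=0 W=0
Move 9: B@(0,1) -> caps B=0 W=0
Move 10: W@(2,0) -> caps B=0 W=0
Move 11: B@(0,3) -> caps B=1 W=0

Answer: BB.B
W.B.
WW.B
W..B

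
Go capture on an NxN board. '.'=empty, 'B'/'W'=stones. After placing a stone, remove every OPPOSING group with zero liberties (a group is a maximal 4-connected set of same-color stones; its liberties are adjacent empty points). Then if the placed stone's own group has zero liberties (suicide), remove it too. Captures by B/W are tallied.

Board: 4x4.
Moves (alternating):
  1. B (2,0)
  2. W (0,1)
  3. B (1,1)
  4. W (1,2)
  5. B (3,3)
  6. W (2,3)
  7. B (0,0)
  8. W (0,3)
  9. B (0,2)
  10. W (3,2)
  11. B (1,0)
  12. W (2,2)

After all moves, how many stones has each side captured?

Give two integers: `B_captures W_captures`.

Answer: 1 1

Derivation:
Move 1: B@(2,0) -> caps B=0 W=0
Move 2: W@(0,1) -> caps B=0 W=0
Move 3: B@(1,1) -> caps B=0 W=0
Move 4: W@(1,2) -> caps B=0 W=0
Move 5: B@(3,3) -> caps B=0 W=0
Move 6: W@(2,3) -> caps B=0 W=0
Move 7: B@(0,0) -> caps B=0 W=0
Move 8: W@(0,3) -> caps B=0 W=0
Move 9: B@(0,2) -> caps B=1 W=0
Move 10: W@(3,2) -> caps B=1 W=1
Move 11: B@(1,0) -> caps B=1 W=1
Move 12: W@(2,2) -> caps B=1 W=1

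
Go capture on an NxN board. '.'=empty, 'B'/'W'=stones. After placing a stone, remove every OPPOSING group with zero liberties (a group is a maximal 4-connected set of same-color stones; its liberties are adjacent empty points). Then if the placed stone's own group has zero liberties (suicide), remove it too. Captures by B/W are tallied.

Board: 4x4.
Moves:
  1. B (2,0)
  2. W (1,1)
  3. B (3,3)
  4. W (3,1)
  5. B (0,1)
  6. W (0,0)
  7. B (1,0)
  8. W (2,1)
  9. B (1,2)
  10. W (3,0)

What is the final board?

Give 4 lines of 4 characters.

Move 1: B@(2,0) -> caps B=0 W=0
Move 2: W@(1,1) -> caps B=0 W=0
Move 3: B@(3,3) -> caps B=0 W=0
Move 4: W@(3,1) -> caps B=0 W=0
Move 5: B@(0,1) -> caps B=0 W=0
Move 6: W@(0,0) -> caps B=0 W=0
Move 7: B@(1,0) -> caps B=1 W=0
Move 8: W@(2,1) -> caps B=1 W=0
Move 9: B@(1,2) -> caps B=1 W=0
Move 10: W@(3,0) -> caps B=1 W=0

Answer: .B..
BWB.
BW..
WW.B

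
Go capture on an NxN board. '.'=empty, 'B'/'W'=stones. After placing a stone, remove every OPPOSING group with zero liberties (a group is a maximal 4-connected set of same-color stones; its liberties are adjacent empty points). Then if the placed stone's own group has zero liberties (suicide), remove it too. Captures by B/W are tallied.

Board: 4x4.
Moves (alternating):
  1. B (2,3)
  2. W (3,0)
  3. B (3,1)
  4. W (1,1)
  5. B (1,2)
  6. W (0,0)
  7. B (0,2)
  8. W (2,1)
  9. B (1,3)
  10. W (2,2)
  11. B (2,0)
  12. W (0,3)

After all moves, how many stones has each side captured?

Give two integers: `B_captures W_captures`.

Answer: 1 0

Derivation:
Move 1: B@(2,3) -> caps B=0 W=0
Move 2: W@(3,0) -> caps B=0 W=0
Move 3: B@(3,1) -> caps B=0 W=0
Move 4: W@(1,1) -> caps B=0 W=0
Move 5: B@(1,2) -> caps B=0 W=0
Move 6: W@(0,0) -> caps B=0 W=0
Move 7: B@(0,2) -> caps B=0 W=0
Move 8: W@(2,1) -> caps B=0 W=0
Move 9: B@(1,3) -> caps B=0 W=0
Move 10: W@(2,2) -> caps B=0 W=0
Move 11: B@(2,0) -> caps B=1 W=0
Move 12: W@(0,3) -> caps B=1 W=0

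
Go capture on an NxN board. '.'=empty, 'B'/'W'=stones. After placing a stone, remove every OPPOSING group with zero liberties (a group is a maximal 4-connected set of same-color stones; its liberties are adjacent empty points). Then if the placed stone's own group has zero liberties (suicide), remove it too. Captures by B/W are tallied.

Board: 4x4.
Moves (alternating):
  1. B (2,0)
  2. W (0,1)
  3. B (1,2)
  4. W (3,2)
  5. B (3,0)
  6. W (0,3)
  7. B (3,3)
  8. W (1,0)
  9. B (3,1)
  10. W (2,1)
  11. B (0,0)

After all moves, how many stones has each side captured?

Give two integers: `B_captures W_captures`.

Answer: 0 3

Derivation:
Move 1: B@(2,0) -> caps B=0 W=0
Move 2: W@(0,1) -> caps B=0 W=0
Move 3: B@(1,2) -> caps B=0 W=0
Move 4: W@(3,2) -> caps B=0 W=0
Move 5: B@(3,0) -> caps B=0 W=0
Move 6: W@(0,3) -> caps B=0 W=0
Move 7: B@(3,3) -> caps B=0 W=0
Move 8: W@(1,0) -> caps B=0 W=0
Move 9: B@(3,1) -> caps B=0 W=0
Move 10: W@(2,1) -> caps B=0 W=3
Move 11: B@(0,0) -> caps B=0 W=3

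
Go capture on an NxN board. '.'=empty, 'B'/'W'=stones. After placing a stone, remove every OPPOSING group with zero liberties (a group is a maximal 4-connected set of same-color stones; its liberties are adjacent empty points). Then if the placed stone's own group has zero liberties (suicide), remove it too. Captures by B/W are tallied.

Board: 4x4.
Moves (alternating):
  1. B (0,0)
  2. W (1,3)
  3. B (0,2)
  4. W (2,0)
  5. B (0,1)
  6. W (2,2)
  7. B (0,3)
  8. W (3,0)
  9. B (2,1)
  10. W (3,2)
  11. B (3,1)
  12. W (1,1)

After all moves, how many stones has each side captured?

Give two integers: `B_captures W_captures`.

Answer: 0 2

Derivation:
Move 1: B@(0,0) -> caps B=0 W=0
Move 2: W@(1,3) -> caps B=0 W=0
Move 3: B@(0,2) -> caps B=0 W=0
Move 4: W@(2,0) -> caps B=0 W=0
Move 5: B@(0,1) -> caps B=0 W=0
Move 6: W@(2,2) -> caps B=0 W=0
Move 7: B@(0,3) -> caps B=0 W=0
Move 8: W@(3,0) -> caps B=0 W=0
Move 9: B@(2,1) -> caps B=0 W=0
Move 10: W@(3,2) -> caps B=0 W=0
Move 11: B@(3,1) -> caps B=0 W=0
Move 12: W@(1,1) -> caps B=0 W=2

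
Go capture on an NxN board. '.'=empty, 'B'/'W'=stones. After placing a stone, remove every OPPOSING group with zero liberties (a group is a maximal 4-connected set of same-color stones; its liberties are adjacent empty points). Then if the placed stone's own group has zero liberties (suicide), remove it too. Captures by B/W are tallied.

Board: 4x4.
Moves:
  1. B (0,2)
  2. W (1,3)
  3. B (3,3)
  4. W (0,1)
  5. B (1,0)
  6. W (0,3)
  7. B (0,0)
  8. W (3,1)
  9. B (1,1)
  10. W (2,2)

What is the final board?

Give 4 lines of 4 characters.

Move 1: B@(0,2) -> caps B=0 W=0
Move 2: W@(1,3) -> caps B=0 W=0
Move 3: B@(3,3) -> caps B=0 W=0
Move 4: W@(0,1) -> caps B=0 W=0
Move 5: B@(1,0) -> caps B=0 W=0
Move 6: W@(0,3) -> caps B=0 W=0
Move 7: B@(0,0) -> caps B=0 W=0
Move 8: W@(3,1) -> caps B=0 W=0
Move 9: B@(1,1) -> caps B=1 W=0
Move 10: W@(2,2) -> caps B=1 W=0

Answer: B.BW
BB.W
..W.
.W.B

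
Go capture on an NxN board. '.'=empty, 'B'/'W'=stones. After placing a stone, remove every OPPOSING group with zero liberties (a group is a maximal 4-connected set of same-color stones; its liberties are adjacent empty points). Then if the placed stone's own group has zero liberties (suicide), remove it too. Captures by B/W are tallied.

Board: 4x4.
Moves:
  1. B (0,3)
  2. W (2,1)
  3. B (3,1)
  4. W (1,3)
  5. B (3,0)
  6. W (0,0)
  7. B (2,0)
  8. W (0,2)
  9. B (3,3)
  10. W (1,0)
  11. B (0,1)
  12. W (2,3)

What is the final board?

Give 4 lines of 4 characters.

Answer: WBW.
W..W
BW.W
BB.B

Derivation:
Move 1: B@(0,3) -> caps B=0 W=0
Move 2: W@(2,1) -> caps B=0 W=0
Move 3: B@(3,1) -> caps B=0 W=0
Move 4: W@(1,3) -> caps B=0 W=0
Move 5: B@(3,0) -> caps B=0 W=0
Move 6: W@(0,0) -> caps B=0 W=0
Move 7: B@(2,0) -> caps B=0 W=0
Move 8: W@(0,2) -> caps B=0 W=1
Move 9: B@(3,3) -> caps B=0 W=1
Move 10: W@(1,0) -> caps B=0 W=1
Move 11: B@(0,1) -> caps B=0 W=1
Move 12: W@(2,3) -> caps B=0 W=1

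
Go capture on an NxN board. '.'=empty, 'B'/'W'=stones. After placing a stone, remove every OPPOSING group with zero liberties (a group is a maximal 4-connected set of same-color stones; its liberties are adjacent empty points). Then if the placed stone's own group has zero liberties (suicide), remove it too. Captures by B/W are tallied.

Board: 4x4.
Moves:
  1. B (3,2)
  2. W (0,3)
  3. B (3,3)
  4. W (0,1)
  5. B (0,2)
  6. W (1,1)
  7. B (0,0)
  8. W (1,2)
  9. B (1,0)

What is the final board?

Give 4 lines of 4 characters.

Answer: BW.W
BWW.
....
..BB

Derivation:
Move 1: B@(3,2) -> caps B=0 W=0
Move 2: W@(0,3) -> caps B=0 W=0
Move 3: B@(3,3) -> caps B=0 W=0
Move 4: W@(0,1) -> caps B=0 W=0
Move 5: B@(0,2) -> caps B=0 W=0
Move 6: W@(1,1) -> caps B=0 W=0
Move 7: B@(0,0) -> caps B=0 W=0
Move 8: W@(1,2) -> caps B=0 W=1
Move 9: B@(1,0) -> caps B=0 W=1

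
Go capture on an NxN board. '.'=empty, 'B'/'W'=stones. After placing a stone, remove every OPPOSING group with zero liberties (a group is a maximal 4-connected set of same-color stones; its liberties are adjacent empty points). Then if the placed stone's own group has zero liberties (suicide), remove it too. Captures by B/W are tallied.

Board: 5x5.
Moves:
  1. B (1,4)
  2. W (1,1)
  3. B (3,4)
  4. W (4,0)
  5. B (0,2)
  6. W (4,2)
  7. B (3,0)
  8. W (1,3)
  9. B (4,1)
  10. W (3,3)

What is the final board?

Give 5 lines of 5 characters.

Move 1: B@(1,4) -> caps B=0 W=0
Move 2: W@(1,1) -> caps B=0 W=0
Move 3: B@(3,4) -> caps B=0 W=0
Move 4: W@(4,0) -> caps B=0 W=0
Move 5: B@(0,2) -> caps B=0 W=0
Move 6: W@(4,2) -> caps B=0 W=0
Move 7: B@(3,0) -> caps B=0 W=0
Move 8: W@(1,3) -> caps B=0 W=0
Move 9: B@(4,1) -> caps B=1 W=0
Move 10: W@(3,3) -> caps B=1 W=0

Answer: ..B..
.W.WB
.....
B..WB
.BW..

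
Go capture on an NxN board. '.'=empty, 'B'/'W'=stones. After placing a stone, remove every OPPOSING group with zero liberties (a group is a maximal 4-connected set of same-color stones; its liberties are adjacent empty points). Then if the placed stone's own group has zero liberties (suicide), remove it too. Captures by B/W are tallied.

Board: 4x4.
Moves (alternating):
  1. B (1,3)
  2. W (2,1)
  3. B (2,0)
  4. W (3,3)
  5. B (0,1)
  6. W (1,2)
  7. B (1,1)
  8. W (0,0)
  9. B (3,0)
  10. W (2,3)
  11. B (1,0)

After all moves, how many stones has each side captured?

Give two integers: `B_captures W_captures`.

Move 1: B@(1,3) -> caps B=0 W=0
Move 2: W@(2,1) -> caps B=0 W=0
Move 3: B@(2,0) -> caps B=0 W=0
Move 4: W@(3,3) -> caps B=0 W=0
Move 5: B@(0,1) -> caps B=0 W=0
Move 6: W@(1,2) -> caps B=0 W=0
Move 7: B@(1,1) -> caps B=0 W=0
Move 8: W@(0,0) -> caps B=0 W=0
Move 9: B@(3,0) -> caps B=0 W=0
Move 10: W@(2,3) -> caps B=0 W=0
Move 11: B@(1,0) -> caps B=1 W=0

Answer: 1 0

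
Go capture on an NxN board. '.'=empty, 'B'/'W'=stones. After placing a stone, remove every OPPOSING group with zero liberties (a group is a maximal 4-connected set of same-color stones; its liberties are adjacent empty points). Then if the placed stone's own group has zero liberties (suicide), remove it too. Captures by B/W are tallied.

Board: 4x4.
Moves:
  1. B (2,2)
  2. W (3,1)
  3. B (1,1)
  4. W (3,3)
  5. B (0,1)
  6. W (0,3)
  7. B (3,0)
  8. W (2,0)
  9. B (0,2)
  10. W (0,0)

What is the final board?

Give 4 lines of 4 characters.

Move 1: B@(2,2) -> caps B=0 W=0
Move 2: W@(3,1) -> caps B=0 W=0
Move 3: B@(1,1) -> caps B=0 W=0
Move 4: W@(3,3) -> caps B=0 W=0
Move 5: B@(0,1) -> caps B=0 W=0
Move 6: W@(0,3) -> caps B=0 W=0
Move 7: B@(3,0) -> caps B=0 W=0
Move 8: W@(2,0) -> caps B=0 W=1
Move 9: B@(0,2) -> caps B=0 W=1
Move 10: W@(0,0) -> caps B=0 W=1

Answer: WBBW
.B..
W.B.
.W.W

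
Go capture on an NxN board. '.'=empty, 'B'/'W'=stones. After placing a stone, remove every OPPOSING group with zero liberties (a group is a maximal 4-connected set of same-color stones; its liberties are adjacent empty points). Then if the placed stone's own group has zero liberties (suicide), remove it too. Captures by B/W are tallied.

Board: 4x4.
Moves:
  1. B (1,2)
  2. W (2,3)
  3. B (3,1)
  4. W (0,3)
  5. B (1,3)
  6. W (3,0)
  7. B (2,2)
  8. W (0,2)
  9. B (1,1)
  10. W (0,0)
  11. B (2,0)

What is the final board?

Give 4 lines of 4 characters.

Answer: W.WW
.BBB
B.BW
.B..

Derivation:
Move 1: B@(1,2) -> caps B=0 W=0
Move 2: W@(2,3) -> caps B=0 W=0
Move 3: B@(3,1) -> caps B=0 W=0
Move 4: W@(0,3) -> caps B=0 W=0
Move 5: B@(1,3) -> caps B=0 W=0
Move 6: W@(3,0) -> caps B=0 W=0
Move 7: B@(2,2) -> caps B=0 W=0
Move 8: W@(0,2) -> caps B=0 W=0
Move 9: B@(1,1) -> caps B=0 W=0
Move 10: W@(0,0) -> caps B=0 W=0
Move 11: B@(2,0) -> caps B=1 W=0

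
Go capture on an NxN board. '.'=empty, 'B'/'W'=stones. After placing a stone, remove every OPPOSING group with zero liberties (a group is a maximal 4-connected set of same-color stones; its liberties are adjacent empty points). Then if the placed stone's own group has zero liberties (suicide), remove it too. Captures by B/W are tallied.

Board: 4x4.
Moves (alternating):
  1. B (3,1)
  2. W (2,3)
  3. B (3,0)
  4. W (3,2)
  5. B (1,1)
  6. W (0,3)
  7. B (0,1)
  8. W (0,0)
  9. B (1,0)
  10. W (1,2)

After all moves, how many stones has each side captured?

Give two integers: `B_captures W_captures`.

Answer: 1 0

Derivation:
Move 1: B@(3,1) -> caps B=0 W=0
Move 2: W@(2,3) -> caps B=0 W=0
Move 3: B@(3,0) -> caps B=0 W=0
Move 4: W@(3,2) -> caps B=0 W=0
Move 5: B@(1,1) -> caps B=0 W=0
Move 6: W@(0,3) -> caps B=0 W=0
Move 7: B@(0,1) -> caps B=0 W=0
Move 8: W@(0,0) -> caps B=0 W=0
Move 9: B@(1,0) -> caps B=1 W=0
Move 10: W@(1,2) -> caps B=1 W=0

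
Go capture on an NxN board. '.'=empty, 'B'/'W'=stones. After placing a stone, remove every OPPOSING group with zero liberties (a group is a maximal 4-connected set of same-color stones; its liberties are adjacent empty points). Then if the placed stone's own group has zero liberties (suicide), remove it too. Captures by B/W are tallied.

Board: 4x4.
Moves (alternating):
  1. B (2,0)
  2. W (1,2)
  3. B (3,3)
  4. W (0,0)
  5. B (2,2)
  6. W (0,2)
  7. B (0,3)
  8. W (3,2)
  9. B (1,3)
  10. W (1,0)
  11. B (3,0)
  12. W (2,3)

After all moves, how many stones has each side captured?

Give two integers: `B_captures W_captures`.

Move 1: B@(2,0) -> caps B=0 W=0
Move 2: W@(1,2) -> caps B=0 W=0
Move 3: B@(3,3) -> caps B=0 W=0
Move 4: W@(0,0) -> caps B=0 W=0
Move 5: B@(2,2) -> caps B=0 W=0
Move 6: W@(0,2) -> caps B=0 W=0
Move 7: B@(0,3) -> caps B=0 W=0
Move 8: W@(3,2) -> caps B=0 W=0
Move 9: B@(1,3) -> caps B=0 W=0
Move 10: W@(1,0) -> caps B=0 W=0
Move 11: B@(3,0) -> caps B=0 W=0
Move 12: W@(2,3) -> caps B=0 W=3

Answer: 0 3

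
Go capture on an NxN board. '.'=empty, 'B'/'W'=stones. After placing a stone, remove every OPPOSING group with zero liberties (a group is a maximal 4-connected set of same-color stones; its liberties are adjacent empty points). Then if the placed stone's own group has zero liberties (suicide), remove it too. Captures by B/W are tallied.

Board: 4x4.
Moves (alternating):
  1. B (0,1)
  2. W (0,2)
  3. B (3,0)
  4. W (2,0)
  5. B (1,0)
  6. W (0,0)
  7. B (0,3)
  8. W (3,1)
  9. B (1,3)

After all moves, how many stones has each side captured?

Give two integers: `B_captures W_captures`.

Answer: 0 1

Derivation:
Move 1: B@(0,1) -> caps B=0 W=0
Move 2: W@(0,2) -> caps B=0 W=0
Move 3: B@(3,0) -> caps B=0 W=0
Move 4: W@(2,0) -> caps B=0 W=0
Move 5: B@(1,0) -> caps B=0 W=0
Move 6: W@(0,0) -> caps B=0 W=0
Move 7: B@(0,3) -> caps B=0 W=0
Move 8: W@(3,1) -> caps B=0 W=1
Move 9: B@(1,3) -> caps B=0 W=1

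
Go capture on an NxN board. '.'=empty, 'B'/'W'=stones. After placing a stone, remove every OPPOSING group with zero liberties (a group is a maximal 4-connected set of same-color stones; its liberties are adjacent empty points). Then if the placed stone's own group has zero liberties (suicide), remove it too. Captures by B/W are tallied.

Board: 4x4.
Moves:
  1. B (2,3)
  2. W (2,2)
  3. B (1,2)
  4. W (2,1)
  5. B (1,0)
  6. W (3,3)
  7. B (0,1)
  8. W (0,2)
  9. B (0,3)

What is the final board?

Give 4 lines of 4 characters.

Move 1: B@(2,3) -> caps B=0 W=0
Move 2: W@(2,2) -> caps B=0 W=0
Move 3: B@(1,2) -> caps B=0 W=0
Move 4: W@(2,1) -> caps B=0 W=0
Move 5: B@(1,0) -> caps B=0 W=0
Move 6: W@(3,3) -> caps B=0 W=0
Move 7: B@(0,1) -> caps B=0 W=0
Move 8: W@(0,2) -> caps B=0 W=0
Move 9: B@(0,3) -> caps B=1 W=0

Answer: .B.B
B.B.
.WWB
...W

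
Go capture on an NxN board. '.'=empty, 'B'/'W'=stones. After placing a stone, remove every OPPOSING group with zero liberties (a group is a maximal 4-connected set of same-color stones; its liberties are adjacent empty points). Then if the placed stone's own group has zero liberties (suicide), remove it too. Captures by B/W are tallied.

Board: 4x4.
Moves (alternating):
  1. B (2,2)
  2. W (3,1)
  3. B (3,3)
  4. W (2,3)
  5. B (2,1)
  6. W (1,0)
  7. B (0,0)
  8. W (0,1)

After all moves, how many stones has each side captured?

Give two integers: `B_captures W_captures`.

Answer: 0 1

Derivation:
Move 1: B@(2,2) -> caps B=0 W=0
Move 2: W@(3,1) -> caps B=0 W=0
Move 3: B@(3,3) -> caps B=0 W=0
Move 4: W@(2,3) -> caps B=0 W=0
Move 5: B@(2,1) -> caps B=0 W=0
Move 6: W@(1,0) -> caps B=0 W=0
Move 7: B@(0,0) -> caps B=0 W=0
Move 8: W@(0,1) -> caps B=0 W=1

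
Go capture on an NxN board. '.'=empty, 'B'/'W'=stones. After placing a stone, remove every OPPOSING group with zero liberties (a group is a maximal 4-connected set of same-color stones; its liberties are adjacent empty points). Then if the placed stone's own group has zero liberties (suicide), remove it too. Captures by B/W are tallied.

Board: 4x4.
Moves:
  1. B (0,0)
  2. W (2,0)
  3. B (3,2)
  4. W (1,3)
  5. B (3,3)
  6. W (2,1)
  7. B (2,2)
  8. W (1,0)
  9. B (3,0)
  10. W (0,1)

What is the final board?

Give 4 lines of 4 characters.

Answer: .W..
W..W
WWB.
B.BB

Derivation:
Move 1: B@(0,0) -> caps B=0 W=0
Move 2: W@(2,0) -> caps B=0 W=0
Move 3: B@(3,2) -> caps B=0 W=0
Move 4: W@(1,3) -> caps B=0 W=0
Move 5: B@(3,3) -> caps B=0 W=0
Move 6: W@(2,1) -> caps B=0 W=0
Move 7: B@(2,2) -> caps B=0 W=0
Move 8: W@(1,0) -> caps B=0 W=0
Move 9: B@(3,0) -> caps B=0 W=0
Move 10: W@(0,1) -> caps B=0 W=1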